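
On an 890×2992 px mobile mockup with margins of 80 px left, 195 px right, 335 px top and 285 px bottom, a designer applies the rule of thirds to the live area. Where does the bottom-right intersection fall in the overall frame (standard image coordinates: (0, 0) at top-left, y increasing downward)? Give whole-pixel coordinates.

Content width = 890 − 80 − 195 = 615 px; content height = 2992 − 335 − 285 = 2372 px.
Bottom-right is two-thirds across and two-thirds down within the live area.
x = 80 + 2 × 615/3 = 80 + 410.00 ≈ 490
y = 335 + 2 × 2372/3 = 335 + 1581.33 ≈ 1916

(490, 1916)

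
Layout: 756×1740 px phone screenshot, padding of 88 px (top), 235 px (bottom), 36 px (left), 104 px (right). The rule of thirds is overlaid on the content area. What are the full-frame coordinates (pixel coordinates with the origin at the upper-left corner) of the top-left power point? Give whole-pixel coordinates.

(241, 560)

Content width = 756 − 36 − 104 = 616 px; content height = 1740 − 88 − 235 = 1417 px.
Top-left is one-third across and one-third down within the content area.
x = 36 + 1 × 616/3 = 36 + 205.33 ≈ 241
y = 88 + 1 × 1417/3 = 88 + 472.33 ≈ 560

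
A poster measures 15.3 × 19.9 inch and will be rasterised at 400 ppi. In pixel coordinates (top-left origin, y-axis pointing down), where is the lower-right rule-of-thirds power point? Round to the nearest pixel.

In pixels the canvas is 15.3 × 400 = 6120 wide and 19.9 × 400 = 7960 tall.
The lower-right point is two-thirds across and two-thirds down:
x = 2 × 6120/3 ≈ 4080; y = 2 × 7960/3 ≈ 5307.

x = 4080 px, y = 5307 px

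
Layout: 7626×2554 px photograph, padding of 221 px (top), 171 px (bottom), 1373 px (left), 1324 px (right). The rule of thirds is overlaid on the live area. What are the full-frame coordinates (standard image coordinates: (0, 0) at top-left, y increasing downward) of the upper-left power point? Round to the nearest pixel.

Content width = 7626 − 1373 − 1324 = 4929 px; content height = 2554 − 221 − 171 = 2162 px.
Upper-left is one-third across and one-third down within the live area.
x = 1373 + 1 × 4929/3 = 1373 + 1643.00 ≈ 3016
y = 221 + 1 × 2162/3 = 221 + 720.67 ≈ 942

x = 3016 px, y = 942 px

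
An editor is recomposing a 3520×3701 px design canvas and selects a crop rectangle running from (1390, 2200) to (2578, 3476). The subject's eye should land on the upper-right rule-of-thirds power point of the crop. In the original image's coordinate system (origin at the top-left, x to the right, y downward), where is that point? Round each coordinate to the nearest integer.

x = 2182 px, y = 2625 px

Crop width = 2578 − 1390 = 1188 px; one third is 396.00 px.
Crop height = 3476 − 2200 = 1276 px; one third is 425.33 px.
The upper-right point is two-thirds across and one-third down within the crop:
x = 1390 + 2 × 396.00 ≈ 2182; y = 2200 + 1 × 425.33 ≈ 2625.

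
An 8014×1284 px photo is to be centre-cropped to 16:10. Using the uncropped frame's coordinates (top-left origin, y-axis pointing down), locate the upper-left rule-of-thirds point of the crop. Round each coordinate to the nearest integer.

8014/1284 > 16/10, so the 16:10 crop keeps the full height 1284 and trims width to 1284 × 16/10 = 2054.40 px.
Left offset = (8014 − 2054.40)/2 = 2979.80 px; top offset = 0.
Upper-left is one-third across and one-third down within the crop:
x = 2979.80 + 1 × 2054.40/3 ≈ 3665; y = 0.00 + 1 × 1284.00/3 ≈ 428.

x = 3665 px, y = 428 px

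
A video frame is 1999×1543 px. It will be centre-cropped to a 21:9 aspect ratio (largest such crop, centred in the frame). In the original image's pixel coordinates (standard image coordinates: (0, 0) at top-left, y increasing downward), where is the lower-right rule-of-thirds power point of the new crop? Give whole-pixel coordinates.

1999/1543 < 21/9, so the 21:9 crop keeps the full width 1999 and trims height to 1999 × 9/21 = 856.71 px.
Top offset = (1543 − 856.71)/2 = 343.14 px; left offset = 0.
Lower-right is two-thirds across and two-thirds down within the crop:
x = 0.00 + 2 × 1999.00/3 ≈ 1333; y = 343.14 + 2 × 856.71/3 ≈ 914.

x = 1333 px, y = 914 px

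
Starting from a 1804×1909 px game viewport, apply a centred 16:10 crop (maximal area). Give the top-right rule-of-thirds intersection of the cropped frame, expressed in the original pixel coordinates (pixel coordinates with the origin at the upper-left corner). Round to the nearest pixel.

x = 1203 px, y = 767 px

1804/1909 < 16/10, so the 16:10 crop keeps the full width 1804 and trims height to 1804 × 10/16 = 1127.50 px.
Top offset = (1909 − 1127.50)/2 = 390.75 px; left offset = 0.
Top-right is two-thirds across and one-third down within the crop:
x = 0.00 + 2 × 1804.00/3 ≈ 1203; y = 390.75 + 1 × 1127.50/3 ≈ 767.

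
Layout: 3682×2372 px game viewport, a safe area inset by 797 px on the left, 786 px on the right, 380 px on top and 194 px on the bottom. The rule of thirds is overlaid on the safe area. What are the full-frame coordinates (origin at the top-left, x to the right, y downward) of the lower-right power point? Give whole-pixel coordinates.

Content width = 3682 − 797 − 786 = 2099 px; content height = 2372 − 380 − 194 = 1798 px.
Lower-right is two-thirds across and two-thirds down within the safe area.
x = 797 + 2 × 2099/3 = 797 + 1399.33 ≈ 2196
y = 380 + 2 × 1798/3 = 380 + 1198.67 ≈ 1579

x = 2196 px, y = 1579 px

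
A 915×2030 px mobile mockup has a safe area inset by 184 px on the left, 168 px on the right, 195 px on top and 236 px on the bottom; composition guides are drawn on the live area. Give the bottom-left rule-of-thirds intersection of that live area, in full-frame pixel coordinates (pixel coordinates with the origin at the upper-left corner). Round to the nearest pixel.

x = 372 px, y = 1261 px

Content width = 915 − 184 − 168 = 563 px; content height = 2030 − 195 − 236 = 1599 px.
Bottom-left is one-third across and two-thirds down within the live area.
x = 184 + 1 × 563/3 = 184 + 187.67 ≈ 372
y = 195 + 2 × 1599/3 = 195 + 1066.00 ≈ 1261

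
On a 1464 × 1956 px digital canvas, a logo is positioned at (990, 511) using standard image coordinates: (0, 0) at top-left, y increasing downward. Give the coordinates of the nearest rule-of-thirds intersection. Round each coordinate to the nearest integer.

Third lines: x ∈ {488, 976}, y ∈ {652, 1304}.
990 is closer to x = 976; 511 is closer to y = 652.
So the nearest intersection is the upper-right power point.

x = 976 px, y = 652 px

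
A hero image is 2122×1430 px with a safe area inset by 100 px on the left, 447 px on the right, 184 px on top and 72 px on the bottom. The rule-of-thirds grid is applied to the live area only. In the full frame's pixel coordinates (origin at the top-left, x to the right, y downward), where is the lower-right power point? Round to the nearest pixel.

Content width = 2122 − 100 − 447 = 1575 px; content height = 1430 − 184 − 72 = 1174 px.
Lower-right is two-thirds across and two-thirds down within the live area.
x = 100 + 2 × 1575/3 = 100 + 1050.00 ≈ 1150
y = 184 + 2 × 1174/3 = 184 + 782.67 ≈ 967

(1150, 967)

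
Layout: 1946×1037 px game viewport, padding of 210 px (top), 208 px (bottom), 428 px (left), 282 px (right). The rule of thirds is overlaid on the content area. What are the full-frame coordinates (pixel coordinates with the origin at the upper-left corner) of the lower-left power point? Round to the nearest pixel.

(840, 623)

Content width = 1946 − 428 − 282 = 1236 px; content height = 1037 − 210 − 208 = 619 px.
Lower-left is one-third across and two-thirds down within the content area.
x = 428 + 1 × 1236/3 = 428 + 412.00 ≈ 840
y = 210 + 2 × 619/3 = 210 + 412.67 ≈ 623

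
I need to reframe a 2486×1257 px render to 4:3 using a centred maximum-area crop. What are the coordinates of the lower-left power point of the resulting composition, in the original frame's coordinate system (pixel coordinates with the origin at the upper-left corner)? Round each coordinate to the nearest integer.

2486/1257 > 4/3, so the 4:3 crop keeps the full height 1257 and trims width to 1257 × 4/3 = 1676.00 px.
Left offset = (2486 − 1676.00)/2 = 405.00 px; top offset = 0.
Lower-left is one-third across and two-thirds down within the crop:
x = 405.00 + 1 × 1676.00/3 ≈ 964; y = 0.00 + 2 × 1257.00/3 ≈ 838.

x = 964 px, y = 838 px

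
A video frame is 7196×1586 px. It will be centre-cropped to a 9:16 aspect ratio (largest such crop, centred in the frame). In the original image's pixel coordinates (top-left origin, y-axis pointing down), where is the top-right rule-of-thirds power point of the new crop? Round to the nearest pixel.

x = 3747 px, y = 529 px

7196/1586 > 9/16, so the 9:16 crop keeps the full height 1586 and trims width to 1586 × 9/16 = 892.12 px.
Left offset = (7196 − 892.12)/2 = 3151.94 px; top offset = 0.
Top-right is two-thirds across and one-third down within the crop:
x = 3151.94 + 2 × 892.12/3 ≈ 3747; y = 0.00 + 1 × 1586.00/3 ≈ 529.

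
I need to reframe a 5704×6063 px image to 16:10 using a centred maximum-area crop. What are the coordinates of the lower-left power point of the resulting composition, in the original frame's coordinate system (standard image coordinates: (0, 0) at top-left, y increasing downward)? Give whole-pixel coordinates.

x = 1901 px, y = 3626 px

5704/6063 < 16/10, so the 16:10 crop keeps the full width 5704 and trims height to 5704 × 10/16 = 3565.00 px.
Top offset = (6063 − 3565.00)/2 = 1249.00 px; left offset = 0.
Lower-left is one-third across and two-thirds down within the crop:
x = 0.00 + 1 × 5704.00/3 ≈ 1901; y = 1249.00 + 2 × 3565.00/3 ≈ 3626.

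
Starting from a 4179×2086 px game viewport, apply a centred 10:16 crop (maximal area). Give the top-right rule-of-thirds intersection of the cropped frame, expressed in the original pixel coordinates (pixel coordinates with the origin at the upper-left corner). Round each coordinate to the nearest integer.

4179/2086 > 10/16, so the 10:16 crop keeps the full height 2086 and trims width to 2086 × 10/16 = 1303.75 px.
Left offset = (4179 − 1303.75)/2 = 1437.62 px; top offset = 0.
Top-right is two-thirds across and one-third down within the crop:
x = 1437.62 + 2 × 1303.75/3 ≈ 2307; y = 0.00 + 1 × 2086.00/3 ≈ 695.

(2307, 695)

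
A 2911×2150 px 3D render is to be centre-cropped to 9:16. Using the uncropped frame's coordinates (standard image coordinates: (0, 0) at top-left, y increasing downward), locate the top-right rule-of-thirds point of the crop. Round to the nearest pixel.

x = 1657 px, y = 717 px

2911/2150 > 9/16, so the 9:16 crop keeps the full height 2150 and trims width to 2150 × 9/16 = 1209.38 px.
Left offset = (2911 − 1209.38)/2 = 850.81 px; top offset = 0.
Top-right is two-thirds across and one-third down within the crop:
x = 850.81 + 2 × 1209.38/3 ≈ 1657; y = 0.00 + 1 × 2150.00/3 ≈ 717.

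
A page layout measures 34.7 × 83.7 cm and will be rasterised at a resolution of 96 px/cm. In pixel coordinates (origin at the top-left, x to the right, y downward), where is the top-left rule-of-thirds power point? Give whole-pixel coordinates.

In pixels the canvas is 34.7 × 96 = 3331.2 wide and 83.7 × 96 = 8035.2 tall.
The top-left point is one-third across and one-third down:
x = 1 × 3331.2/3 ≈ 1110; y = 1 × 8035.2/3 ≈ 2678.

x = 1110 px, y = 2678 px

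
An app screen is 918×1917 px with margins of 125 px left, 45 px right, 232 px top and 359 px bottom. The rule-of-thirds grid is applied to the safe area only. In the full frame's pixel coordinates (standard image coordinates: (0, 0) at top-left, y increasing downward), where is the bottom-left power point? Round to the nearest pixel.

x = 374 px, y = 1116 px

Content width = 918 − 125 − 45 = 748 px; content height = 1917 − 232 − 359 = 1326 px.
Bottom-left is one-third across and two-thirds down within the safe area.
x = 125 + 1 × 748/3 = 125 + 249.33 ≈ 374
y = 232 + 2 × 1326/3 = 232 + 884.00 ≈ 1116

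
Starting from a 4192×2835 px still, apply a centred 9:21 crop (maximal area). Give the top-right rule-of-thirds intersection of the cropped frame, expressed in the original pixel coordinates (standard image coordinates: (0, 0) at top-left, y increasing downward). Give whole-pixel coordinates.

(2299, 945)

4192/2835 > 9/21, so the 9:21 crop keeps the full height 2835 and trims width to 2835 × 9/21 = 1215.00 px.
Left offset = (4192 − 1215.00)/2 = 1488.50 px; top offset = 0.
Top-right is two-thirds across and one-third down within the crop:
x = 1488.50 + 2 × 1215.00/3 ≈ 2299; y = 0.00 + 1 × 2835.00/3 ≈ 945.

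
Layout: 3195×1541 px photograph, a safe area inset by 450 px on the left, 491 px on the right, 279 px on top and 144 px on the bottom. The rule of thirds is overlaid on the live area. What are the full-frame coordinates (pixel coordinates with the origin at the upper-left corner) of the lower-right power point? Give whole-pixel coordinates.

Content width = 3195 − 450 − 491 = 2254 px; content height = 1541 − 279 − 144 = 1118 px.
Lower-right is two-thirds across and two-thirds down within the live area.
x = 450 + 2 × 2254/3 = 450 + 1502.67 ≈ 1953
y = 279 + 2 × 1118/3 = 279 + 745.33 ≈ 1024

x = 1953 px, y = 1024 px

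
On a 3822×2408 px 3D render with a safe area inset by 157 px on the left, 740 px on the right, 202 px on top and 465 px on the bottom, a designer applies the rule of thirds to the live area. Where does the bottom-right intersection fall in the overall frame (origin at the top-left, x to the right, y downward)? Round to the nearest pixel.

(2107, 1363)

Content width = 3822 − 157 − 740 = 2925 px; content height = 2408 − 202 − 465 = 1741 px.
Bottom-right is two-thirds across and two-thirds down within the live area.
x = 157 + 2 × 2925/3 = 157 + 1950.00 ≈ 2107
y = 202 + 2 × 1741/3 = 202 + 1160.67 ≈ 1363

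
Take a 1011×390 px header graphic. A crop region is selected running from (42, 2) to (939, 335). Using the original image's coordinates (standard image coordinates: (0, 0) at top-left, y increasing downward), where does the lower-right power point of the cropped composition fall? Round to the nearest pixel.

Crop width = 939 − 42 = 897 px; one third is 299.00 px.
Crop height = 335 − 2 = 333 px; one third is 111.00 px.
The lower-right point is two-thirds across and two-thirds down within the crop:
x = 42 + 2 × 299.00 ≈ 640; y = 2 + 2 × 111.00 ≈ 224.

(640, 224)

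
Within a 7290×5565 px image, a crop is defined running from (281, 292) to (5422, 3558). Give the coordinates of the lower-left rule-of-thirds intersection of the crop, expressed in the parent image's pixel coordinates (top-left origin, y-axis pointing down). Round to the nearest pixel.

x = 1995 px, y = 2469 px

Crop width = 5422 − 281 = 5141 px; one third is 1713.67 px.
Crop height = 3558 − 292 = 3266 px; one third is 1088.67 px.
The lower-left point is one-third across and two-thirds down within the crop:
x = 281 + 1 × 1713.67 ≈ 1995; y = 292 + 2 × 1088.67 ≈ 2469.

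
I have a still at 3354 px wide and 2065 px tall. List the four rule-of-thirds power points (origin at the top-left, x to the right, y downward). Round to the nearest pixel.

One third of 3354 is 1118; one third of 2065 is 688.33.
Vertical third lines at x = 1118 and x = 2236; horizontal third lines at y = 688 and y = 1377.

(1118, 688), (2236, 688), (1118, 1377), (2236, 1377)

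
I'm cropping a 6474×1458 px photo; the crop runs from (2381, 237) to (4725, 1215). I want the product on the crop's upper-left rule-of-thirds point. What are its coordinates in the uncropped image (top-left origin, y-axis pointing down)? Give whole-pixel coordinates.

x = 3162 px, y = 563 px

Crop width = 4725 − 2381 = 2344 px; one third is 781.33 px.
Crop height = 1215 − 237 = 978 px; one third is 326.00 px.
The upper-left point is one-third across and one-third down within the crop:
x = 2381 + 1 × 781.33 ≈ 3162; y = 237 + 1 × 326.00 ≈ 563.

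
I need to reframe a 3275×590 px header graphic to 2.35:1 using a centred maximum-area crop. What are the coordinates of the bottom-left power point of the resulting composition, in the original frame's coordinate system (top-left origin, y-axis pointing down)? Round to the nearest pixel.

x = 1406 px, y = 393 px

3275/590 > 2.35/1, so the 2.35:1 crop keeps the full height 590 and trims width to 590 × 2.35/1 = 1386.50 px.
Left offset = (3275 − 1386.50)/2 = 944.25 px; top offset = 0.
Bottom-left is one-third across and two-thirds down within the crop:
x = 944.25 + 1 × 1386.50/3 ≈ 1406; y = 0.00 + 2 × 590.00/3 ≈ 393.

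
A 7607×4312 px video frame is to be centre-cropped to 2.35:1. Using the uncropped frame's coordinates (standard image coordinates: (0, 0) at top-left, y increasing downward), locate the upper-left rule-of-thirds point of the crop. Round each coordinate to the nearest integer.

7607/4312 < 2.35/1, so the 2.35:1 crop keeps the full width 7607 and trims height to 7607 × 1/2.35 = 3237.02 px.
Top offset = (4312 − 3237.02)/2 = 537.49 px; left offset = 0.
Upper-left is one-third across and one-third down within the crop:
x = 0.00 + 1 × 7607.00/3 ≈ 2536; y = 537.49 + 1 × 3237.02/3 ≈ 1616.

x = 2536 px, y = 1616 px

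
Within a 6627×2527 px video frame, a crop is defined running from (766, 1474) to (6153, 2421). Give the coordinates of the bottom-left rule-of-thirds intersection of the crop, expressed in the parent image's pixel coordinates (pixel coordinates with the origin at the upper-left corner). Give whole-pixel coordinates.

(2562, 2105)

Crop width = 6153 − 766 = 5387 px; one third is 1795.67 px.
Crop height = 2421 − 1474 = 947 px; one third is 315.67 px.
The bottom-left point is one-third across and two-thirds down within the crop:
x = 766 + 1 × 1795.67 ≈ 2562; y = 1474 + 2 × 315.67 ≈ 2105.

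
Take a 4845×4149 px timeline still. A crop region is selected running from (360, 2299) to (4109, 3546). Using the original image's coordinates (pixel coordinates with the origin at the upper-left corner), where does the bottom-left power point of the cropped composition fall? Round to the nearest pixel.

Crop width = 4109 − 360 = 3749 px; one third is 1249.67 px.
Crop height = 3546 − 2299 = 1247 px; one third is 415.67 px.
The bottom-left point is one-third across and two-thirds down within the crop:
x = 360 + 1 × 1249.67 ≈ 1610; y = 2299 + 2 × 415.67 ≈ 3130.

(1610, 3130)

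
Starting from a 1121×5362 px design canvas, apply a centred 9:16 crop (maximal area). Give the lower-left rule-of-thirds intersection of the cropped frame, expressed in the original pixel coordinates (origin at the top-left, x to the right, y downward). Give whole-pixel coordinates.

1121/5362 < 9/16, so the 9:16 crop keeps the full width 1121 and trims height to 1121 × 16/9 = 1992.89 px.
Top offset = (5362 − 1992.89)/2 = 1684.56 px; left offset = 0.
Lower-left is one-third across and two-thirds down within the crop:
x = 0.00 + 1 × 1121.00/3 ≈ 374; y = 1684.56 + 2 × 1992.89/3 ≈ 3013.

(374, 3013)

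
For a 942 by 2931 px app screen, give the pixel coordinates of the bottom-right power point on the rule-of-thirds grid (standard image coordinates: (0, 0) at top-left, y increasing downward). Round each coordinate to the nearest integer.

The bottom-right point sits two-thirds of the way across and two-thirds of the way down.
x = 2 × 942/3 ≈ 628; y = 2 × 2931/3 ≈ 1954.

x = 628 px, y = 1954 px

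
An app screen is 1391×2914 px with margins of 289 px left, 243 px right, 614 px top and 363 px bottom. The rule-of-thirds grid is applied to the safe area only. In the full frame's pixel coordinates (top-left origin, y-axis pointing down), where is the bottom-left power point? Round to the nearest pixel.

(575, 1905)

Content width = 1391 − 289 − 243 = 859 px; content height = 2914 − 614 − 363 = 1937 px.
Bottom-left is one-third across and two-thirds down within the safe area.
x = 289 + 1 × 859/3 = 289 + 286.33 ≈ 575
y = 614 + 2 × 1937/3 = 614 + 1291.33 ≈ 1905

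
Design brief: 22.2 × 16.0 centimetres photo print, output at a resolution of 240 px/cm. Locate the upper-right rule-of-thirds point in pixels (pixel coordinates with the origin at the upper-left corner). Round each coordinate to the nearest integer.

x = 3552 px, y = 1280 px

In pixels the canvas is 22.2 × 240 = 5328 wide and 16.0 × 240 = 3840 tall.
The upper-right point is two-thirds across and one-third down:
x = 2 × 5328/3 ≈ 3552; y = 1 × 3840/3 ≈ 1280.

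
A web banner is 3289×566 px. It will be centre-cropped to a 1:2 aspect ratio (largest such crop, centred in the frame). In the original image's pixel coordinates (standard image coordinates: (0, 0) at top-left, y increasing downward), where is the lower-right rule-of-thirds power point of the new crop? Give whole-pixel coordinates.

3289/566 > 1/2, so the 1:2 crop keeps the full height 566 and trims width to 566 × 1/2 = 283.00 px.
Left offset = (3289 − 283.00)/2 = 1503.00 px; top offset = 0.
Lower-right is two-thirds across and two-thirds down within the crop:
x = 1503.00 + 2 × 283.00/3 ≈ 1692; y = 0.00 + 2 × 566.00/3 ≈ 377.

x = 1692 px, y = 377 px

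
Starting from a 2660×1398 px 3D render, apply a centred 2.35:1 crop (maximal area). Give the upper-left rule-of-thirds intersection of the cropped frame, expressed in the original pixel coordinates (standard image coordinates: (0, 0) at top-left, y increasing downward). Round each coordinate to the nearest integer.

2660/1398 < 2.35/1, so the 2.35:1 crop keeps the full width 2660 and trims height to 2660 × 1/2.35 = 1131.91 px.
Top offset = (1398 − 1131.91)/2 = 133.04 px; left offset = 0.
Upper-left is one-third across and one-third down within the crop:
x = 0.00 + 1 × 2660.00/3 ≈ 887; y = 133.04 + 1 × 1131.91/3 ≈ 510.

(887, 510)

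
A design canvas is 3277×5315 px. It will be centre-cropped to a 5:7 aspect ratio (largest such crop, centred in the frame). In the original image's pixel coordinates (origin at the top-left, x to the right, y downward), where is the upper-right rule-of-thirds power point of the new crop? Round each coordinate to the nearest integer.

x = 2185 px, y = 1893 px

3277/5315 < 5/7, so the 5:7 crop keeps the full width 3277 and trims height to 3277 × 7/5 = 4587.80 px.
Top offset = (5315 − 4587.80)/2 = 363.60 px; left offset = 0.
Upper-right is two-thirds across and one-third down within the crop:
x = 0.00 + 2 × 3277.00/3 ≈ 2185; y = 363.60 + 1 × 4587.80/3 ≈ 1893.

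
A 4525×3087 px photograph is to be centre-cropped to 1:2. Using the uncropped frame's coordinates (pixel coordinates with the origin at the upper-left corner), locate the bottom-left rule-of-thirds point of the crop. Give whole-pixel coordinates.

x = 2005 px, y = 2058 px

4525/3087 > 1/2, so the 1:2 crop keeps the full height 3087 and trims width to 3087 × 1/2 = 1543.50 px.
Left offset = (4525 − 1543.50)/2 = 1490.75 px; top offset = 0.
Bottom-left is one-third across and two-thirds down within the crop:
x = 1490.75 + 1 × 1543.50/3 ≈ 2005; y = 0.00 + 2 × 3087.00/3 ≈ 2058.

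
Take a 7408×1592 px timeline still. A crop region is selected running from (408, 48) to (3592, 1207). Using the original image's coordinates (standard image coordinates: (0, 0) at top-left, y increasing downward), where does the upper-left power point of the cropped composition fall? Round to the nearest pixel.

Crop width = 3592 − 408 = 3184 px; one third is 1061.33 px.
Crop height = 1207 − 48 = 1159 px; one third is 386.33 px.
The upper-left point is one-third across and one-third down within the crop:
x = 408 + 1 × 1061.33 ≈ 1469; y = 48 + 1 × 386.33 ≈ 434.

x = 1469 px, y = 434 px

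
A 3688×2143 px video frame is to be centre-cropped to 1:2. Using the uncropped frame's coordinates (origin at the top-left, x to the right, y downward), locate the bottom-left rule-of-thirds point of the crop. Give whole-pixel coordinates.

(1665, 1429)

3688/2143 > 1/2, so the 1:2 crop keeps the full height 2143 and trims width to 2143 × 1/2 = 1071.50 px.
Left offset = (3688 − 1071.50)/2 = 1308.25 px; top offset = 0.
Bottom-left is one-third across and two-thirds down within the crop:
x = 1308.25 + 1 × 1071.50/3 ≈ 1665; y = 0.00 + 2 × 2143.00/3 ≈ 1429.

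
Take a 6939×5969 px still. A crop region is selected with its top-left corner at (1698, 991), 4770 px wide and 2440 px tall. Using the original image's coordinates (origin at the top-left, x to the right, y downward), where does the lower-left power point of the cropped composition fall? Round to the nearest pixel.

(3288, 2618)

One third of the crop width 4770 is 1590.00 px.
One third of the crop height 2440 is 813.33 px.
The lower-left point is one-third across and two-thirds down within the crop:
x = 1698 + 1 × 1590.00 ≈ 3288; y = 991 + 2 × 813.33 ≈ 2618.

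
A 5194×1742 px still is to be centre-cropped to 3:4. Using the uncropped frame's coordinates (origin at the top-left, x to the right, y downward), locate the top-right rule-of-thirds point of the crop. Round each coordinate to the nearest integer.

x = 2815 px, y = 581 px

5194/1742 > 3/4, so the 3:4 crop keeps the full height 1742 and trims width to 1742 × 3/4 = 1306.50 px.
Left offset = (5194 − 1306.50)/2 = 1943.75 px; top offset = 0.
Top-right is two-thirds across and one-third down within the crop:
x = 1943.75 + 2 × 1306.50/3 ≈ 2815; y = 0.00 + 1 × 1742.00/3 ≈ 581.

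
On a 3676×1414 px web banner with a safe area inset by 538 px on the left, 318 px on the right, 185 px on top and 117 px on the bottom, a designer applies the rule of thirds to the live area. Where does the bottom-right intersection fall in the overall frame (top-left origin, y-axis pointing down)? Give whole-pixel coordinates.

Content width = 3676 − 538 − 318 = 2820 px; content height = 1414 − 185 − 117 = 1112 px.
Bottom-right is two-thirds across and two-thirds down within the live area.
x = 538 + 2 × 2820/3 = 538 + 1880.00 ≈ 2418
y = 185 + 2 × 1112/3 = 185 + 741.33 ≈ 926

(2418, 926)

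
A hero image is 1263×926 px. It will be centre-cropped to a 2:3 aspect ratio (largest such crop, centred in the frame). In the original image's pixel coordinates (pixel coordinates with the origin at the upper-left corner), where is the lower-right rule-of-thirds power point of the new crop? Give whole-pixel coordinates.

(734, 617)

1263/926 > 2/3, so the 2:3 crop keeps the full height 926 and trims width to 926 × 2/3 = 617.33 px.
Left offset = (1263 − 617.33)/2 = 322.83 px; top offset = 0.
Lower-right is two-thirds across and two-thirds down within the crop:
x = 322.83 + 2 × 617.33/3 ≈ 734; y = 0.00 + 2 × 926.00/3 ≈ 617.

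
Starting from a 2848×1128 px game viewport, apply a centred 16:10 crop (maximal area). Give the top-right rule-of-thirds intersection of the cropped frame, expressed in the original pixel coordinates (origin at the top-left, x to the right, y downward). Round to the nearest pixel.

x = 1725 px, y = 376 px

2848/1128 > 16/10, so the 16:10 crop keeps the full height 1128 and trims width to 1128 × 16/10 = 1804.80 px.
Left offset = (2848 − 1804.80)/2 = 521.60 px; top offset = 0.
Top-right is two-thirds across and one-third down within the crop:
x = 521.60 + 2 × 1804.80/3 ≈ 1725; y = 0.00 + 1 × 1128.00/3 ≈ 376.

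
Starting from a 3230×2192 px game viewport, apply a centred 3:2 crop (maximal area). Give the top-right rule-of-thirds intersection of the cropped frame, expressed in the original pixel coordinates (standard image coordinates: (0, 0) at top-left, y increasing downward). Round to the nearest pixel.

3230/2192 < 3/2, so the 3:2 crop keeps the full width 3230 and trims height to 3230 × 2/3 = 2153.33 px.
Top offset = (2192 − 2153.33)/2 = 19.33 px; left offset = 0.
Top-right is two-thirds across and one-third down within the crop:
x = 0.00 + 2 × 3230.00/3 ≈ 2153; y = 19.33 + 1 × 2153.33/3 ≈ 737.

(2153, 737)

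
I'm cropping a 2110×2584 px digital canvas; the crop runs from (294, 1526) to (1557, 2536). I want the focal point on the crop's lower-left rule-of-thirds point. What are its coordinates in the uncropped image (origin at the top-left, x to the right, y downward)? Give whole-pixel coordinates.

(715, 2199)

Crop width = 1557 − 294 = 1263 px; one third is 421.00 px.
Crop height = 2536 − 1526 = 1010 px; one third is 336.67 px.
The lower-left point is one-third across and two-thirds down within the crop:
x = 294 + 1 × 421.00 ≈ 715; y = 1526 + 2 × 336.67 ≈ 2199.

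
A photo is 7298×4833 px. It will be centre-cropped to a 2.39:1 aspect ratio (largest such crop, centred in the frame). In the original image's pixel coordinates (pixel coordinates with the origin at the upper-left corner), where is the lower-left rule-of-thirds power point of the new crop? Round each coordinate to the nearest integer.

x = 2433 px, y = 2925 px

7298/4833 < 2.39/1, so the 2.39:1 crop keeps the full width 7298 and trims height to 7298 × 1/2.39 = 3053.56 px.
Top offset = (4833 − 3053.56)/2 = 889.72 px; left offset = 0.
Lower-left is one-third across and two-thirds down within the crop:
x = 0.00 + 1 × 7298.00/3 ≈ 2433; y = 889.72 + 2 × 3053.56/3 ≈ 2925.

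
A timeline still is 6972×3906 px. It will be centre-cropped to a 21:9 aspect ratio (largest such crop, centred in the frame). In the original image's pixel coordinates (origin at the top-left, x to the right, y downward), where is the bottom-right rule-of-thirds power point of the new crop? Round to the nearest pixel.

6972/3906 < 21/9, so the 21:9 crop keeps the full width 6972 and trims height to 6972 × 9/21 = 2988.00 px.
Top offset = (3906 − 2988.00)/2 = 459.00 px; left offset = 0.
Bottom-right is two-thirds across and two-thirds down within the crop:
x = 0.00 + 2 × 6972.00/3 ≈ 4648; y = 459.00 + 2 × 2988.00/3 ≈ 2451.

x = 4648 px, y = 2451 px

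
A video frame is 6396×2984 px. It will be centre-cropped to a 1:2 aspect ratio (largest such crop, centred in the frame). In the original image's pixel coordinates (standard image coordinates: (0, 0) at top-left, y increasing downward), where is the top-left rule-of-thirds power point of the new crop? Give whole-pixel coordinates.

6396/2984 > 1/2, so the 1:2 crop keeps the full height 2984 and trims width to 2984 × 1/2 = 1492.00 px.
Left offset = (6396 − 1492.00)/2 = 2452.00 px; top offset = 0.
Top-left is one-third across and one-third down within the crop:
x = 2452.00 + 1 × 1492.00/3 ≈ 2949; y = 0.00 + 1 × 2984.00/3 ≈ 995.

x = 2949 px, y = 995 px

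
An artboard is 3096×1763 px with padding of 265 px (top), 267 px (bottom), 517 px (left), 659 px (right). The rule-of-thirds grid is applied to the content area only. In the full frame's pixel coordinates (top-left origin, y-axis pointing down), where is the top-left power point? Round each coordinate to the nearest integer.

Content width = 3096 − 517 − 659 = 1920 px; content height = 1763 − 265 − 267 = 1231 px.
Top-left is one-third across and one-third down within the content area.
x = 517 + 1 × 1920/3 = 517 + 640.00 ≈ 1157
y = 265 + 1 × 1231/3 = 265 + 410.33 ≈ 675

(1157, 675)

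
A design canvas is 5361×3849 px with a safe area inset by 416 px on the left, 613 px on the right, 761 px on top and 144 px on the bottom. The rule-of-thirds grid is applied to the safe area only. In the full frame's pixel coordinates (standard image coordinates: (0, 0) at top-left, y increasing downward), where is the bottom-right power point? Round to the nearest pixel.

Content width = 5361 − 416 − 613 = 4332 px; content height = 3849 − 761 − 144 = 2944 px.
Bottom-right is two-thirds across and two-thirds down within the safe area.
x = 416 + 2 × 4332/3 = 416 + 2888.00 ≈ 3304
y = 761 + 2 × 2944/3 = 761 + 1962.67 ≈ 2724

x = 3304 px, y = 2724 px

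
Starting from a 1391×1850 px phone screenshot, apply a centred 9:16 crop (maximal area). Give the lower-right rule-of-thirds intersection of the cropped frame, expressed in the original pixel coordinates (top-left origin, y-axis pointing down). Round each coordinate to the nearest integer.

1391/1850 > 9/16, so the 9:16 crop keeps the full height 1850 and trims width to 1850 × 9/16 = 1040.62 px.
Left offset = (1391 − 1040.62)/2 = 175.19 px; top offset = 0.
Lower-right is two-thirds across and two-thirds down within the crop:
x = 175.19 + 2 × 1040.62/3 ≈ 869; y = 0.00 + 2 × 1850.00/3 ≈ 1233.

(869, 1233)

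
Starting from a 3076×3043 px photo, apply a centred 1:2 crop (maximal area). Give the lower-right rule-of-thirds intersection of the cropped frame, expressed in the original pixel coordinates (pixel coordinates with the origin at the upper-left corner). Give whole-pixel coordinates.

x = 1792 px, y = 2029 px

3076/3043 > 1/2, so the 1:2 crop keeps the full height 3043 and trims width to 3043 × 1/2 = 1521.50 px.
Left offset = (3076 − 1521.50)/2 = 777.25 px; top offset = 0.
Lower-right is two-thirds across and two-thirds down within the crop:
x = 777.25 + 2 × 1521.50/3 ≈ 1792; y = 0.00 + 2 × 3043.00/3 ≈ 2029.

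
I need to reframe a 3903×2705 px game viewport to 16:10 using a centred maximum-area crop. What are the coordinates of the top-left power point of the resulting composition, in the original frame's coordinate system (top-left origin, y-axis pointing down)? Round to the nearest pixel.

x = 1301 px, y = 946 px

3903/2705 < 16/10, so the 16:10 crop keeps the full width 3903 and trims height to 3903 × 10/16 = 2439.38 px.
Top offset = (2705 − 2439.38)/2 = 132.81 px; left offset = 0.
Top-left is one-third across and one-third down within the crop:
x = 0.00 + 1 × 3903.00/3 ≈ 1301; y = 132.81 + 1 × 2439.38/3 ≈ 946.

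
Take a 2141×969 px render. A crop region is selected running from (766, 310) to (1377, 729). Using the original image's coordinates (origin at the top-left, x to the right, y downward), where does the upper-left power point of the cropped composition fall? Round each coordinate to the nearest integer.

Crop width = 1377 − 766 = 611 px; one third is 203.67 px.
Crop height = 729 − 310 = 419 px; one third is 139.67 px.
The upper-left point is one-third across and one-third down within the crop:
x = 766 + 1 × 203.67 ≈ 970; y = 310 + 1 × 139.67 ≈ 450.

(970, 450)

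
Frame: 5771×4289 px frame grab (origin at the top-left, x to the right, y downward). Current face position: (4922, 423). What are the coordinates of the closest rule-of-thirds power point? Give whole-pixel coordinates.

(3847, 1430)

Third lines: x ∈ {1924, 3847}, y ∈ {1430, 2859}.
4922 is closer to x = 3847; 423 is closer to y = 1430.
So the nearest intersection is the upper-right power point.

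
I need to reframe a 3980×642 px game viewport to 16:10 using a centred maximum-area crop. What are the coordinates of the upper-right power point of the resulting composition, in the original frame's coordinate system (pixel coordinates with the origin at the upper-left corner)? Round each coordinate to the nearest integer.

(2161, 214)

3980/642 > 16/10, so the 16:10 crop keeps the full height 642 and trims width to 642 × 16/10 = 1027.20 px.
Left offset = (3980 − 1027.20)/2 = 1476.40 px; top offset = 0.
Upper-right is two-thirds across and one-third down within the crop:
x = 1476.40 + 2 × 1027.20/3 ≈ 2161; y = 0.00 + 1 × 642.00/3 ≈ 214.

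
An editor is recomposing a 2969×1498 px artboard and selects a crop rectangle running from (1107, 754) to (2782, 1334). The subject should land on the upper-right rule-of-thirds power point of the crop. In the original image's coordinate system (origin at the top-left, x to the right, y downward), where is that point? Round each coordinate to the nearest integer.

Crop width = 2782 − 1107 = 1675 px; one third is 558.33 px.
Crop height = 1334 − 754 = 580 px; one third is 193.33 px.
The upper-right point is two-thirds across and one-third down within the crop:
x = 1107 + 2 × 558.33 ≈ 2224; y = 754 + 1 × 193.33 ≈ 947.

x = 2224 px, y = 947 px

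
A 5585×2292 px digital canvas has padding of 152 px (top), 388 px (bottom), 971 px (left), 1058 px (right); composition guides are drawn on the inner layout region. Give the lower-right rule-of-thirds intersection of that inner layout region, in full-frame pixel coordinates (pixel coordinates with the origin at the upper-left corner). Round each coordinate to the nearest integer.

x = 3342 px, y = 1320 px

Content width = 5585 − 971 − 1058 = 3556 px; content height = 2292 − 152 − 388 = 1752 px.
Lower-right is two-thirds across and two-thirds down within the inner layout region.
x = 971 + 2 × 3556/3 = 971 + 2370.67 ≈ 3342
y = 152 + 2 × 1752/3 = 152 + 1168.00 ≈ 1320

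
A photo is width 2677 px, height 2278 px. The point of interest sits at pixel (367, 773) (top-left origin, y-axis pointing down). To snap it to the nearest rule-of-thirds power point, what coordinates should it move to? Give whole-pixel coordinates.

Third lines: x ∈ {892, 1785}, y ∈ {759, 1519}.
367 is closer to x = 892; 773 is closer to y = 759.
So the nearest intersection is the upper-left power point.

(892, 759)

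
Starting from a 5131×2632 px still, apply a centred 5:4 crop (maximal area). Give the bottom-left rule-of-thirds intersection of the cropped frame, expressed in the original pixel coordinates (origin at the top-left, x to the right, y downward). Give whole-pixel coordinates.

5131/2632 > 5/4, so the 5:4 crop keeps the full height 2632 and trims width to 2632 × 5/4 = 3290.00 px.
Left offset = (5131 − 3290.00)/2 = 920.50 px; top offset = 0.
Bottom-left is one-third across and two-thirds down within the crop:
x = 920.50 + 1 × 3290.00/3 ≈ 2017; y = 0.00 + 2 × 2632.00/3 ≈ 1755.

x = 2017 px, y = 1755 px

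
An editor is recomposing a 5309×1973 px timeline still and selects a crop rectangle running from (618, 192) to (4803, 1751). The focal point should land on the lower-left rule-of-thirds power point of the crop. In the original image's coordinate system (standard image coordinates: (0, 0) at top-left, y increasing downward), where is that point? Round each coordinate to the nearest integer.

(2013, 1231)

Crop width = 4803 − 618 = 4185 px; one third is 1395.00 px.
Crop height = 1751 − 192 = 1559 px; one third is 519.67 px.
The lower-left point is one-third across and two-thirds down within the crop:
x = 618 + 1 × 1395.00 ≈ 2013; y = 192 + 2 × 519.67 ≈ 1231.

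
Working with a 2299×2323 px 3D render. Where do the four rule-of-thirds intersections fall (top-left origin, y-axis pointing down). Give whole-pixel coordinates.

One third of 2299 is 766.33; one third of 2323 is 774.33.
Vertical third lines at x = 766 and x = 1533; horizontal third lines at y = 774 and y = 1549.

(766, 774), (1533, 774), (766, 1549), (1533, 1549)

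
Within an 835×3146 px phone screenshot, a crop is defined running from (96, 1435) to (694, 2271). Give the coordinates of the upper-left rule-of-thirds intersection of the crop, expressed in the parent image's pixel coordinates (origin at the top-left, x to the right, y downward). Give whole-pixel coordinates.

(295, 1714)

Crop width = 694 − 96 = 598 px; one third is 199.33 px.
Crop height = 2271 − 1435 = 836 px; one third is 278.67 px.
The upper-left point is one-third across and one-third down within the crop:
x = 96 + 1 × 199.33 ≈ 295; y = 1435 + 1 × 278.67 ≈ 1714.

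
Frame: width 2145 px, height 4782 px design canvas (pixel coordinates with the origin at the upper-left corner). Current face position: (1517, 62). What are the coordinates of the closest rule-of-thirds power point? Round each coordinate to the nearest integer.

x = 1430 px, y = 1594 px

Third lines: x ∈ {715, 1430}, y ∈ {1594, 3188}.
1517 is closer to x = 1430; 62 is closer to y = 1594.
So the nearest intersection is the upper-right power point.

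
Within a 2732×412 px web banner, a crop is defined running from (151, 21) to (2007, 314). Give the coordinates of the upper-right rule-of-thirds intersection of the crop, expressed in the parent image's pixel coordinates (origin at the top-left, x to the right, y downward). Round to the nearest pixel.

(1388, 119)

Crop width = 2007 − 151 = 1856 px; one third is 618.67 px.
Crop height = 314 − 21 = 293 px; one third is 97.67 px.
The upper-right point is two-thirds across and one-third down within the crop:
x = 151 + 2 × 618.67 ≈ 1388; y = 21 + 1 × 97.67 ≈ 119.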